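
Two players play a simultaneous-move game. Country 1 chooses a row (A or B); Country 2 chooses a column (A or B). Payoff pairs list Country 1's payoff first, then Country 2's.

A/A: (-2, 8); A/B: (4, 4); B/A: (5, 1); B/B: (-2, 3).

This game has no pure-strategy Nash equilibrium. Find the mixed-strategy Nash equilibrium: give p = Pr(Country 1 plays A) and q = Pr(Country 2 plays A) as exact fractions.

Each player's mixing probability is pinned down by making the *other* player indifferent.
Country 2 indifferent between A and B: p·8 + (1−p)·1 = p·4 + (1−p)·3 ⟹ 1 + 7p = 3 + 1p ⟹ p = 1/3.
Country 1 indifferent between A and B: q·(-2) + (1−q)·4 = q·5 + (1−q)·(-2) ⟹ 4 + (-6)q = (-2) + 7q ⟹ q = 6/13.

p = 1/3, q = 6/13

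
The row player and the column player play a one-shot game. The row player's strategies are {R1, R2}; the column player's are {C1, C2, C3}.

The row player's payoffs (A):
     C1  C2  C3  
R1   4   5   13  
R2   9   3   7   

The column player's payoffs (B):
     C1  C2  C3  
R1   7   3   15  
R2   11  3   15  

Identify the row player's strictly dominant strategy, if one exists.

A strategy is strictly dominant if it gives the row player a strictly higher payoff than every other strategy, against every choice by the opponent.
R1 is not dominant: against C1, R2 gives 9 > 4.
R2 is not dominant: against C2, R1 gives 5 > 3.
No single strategy is best against every opponent action.

None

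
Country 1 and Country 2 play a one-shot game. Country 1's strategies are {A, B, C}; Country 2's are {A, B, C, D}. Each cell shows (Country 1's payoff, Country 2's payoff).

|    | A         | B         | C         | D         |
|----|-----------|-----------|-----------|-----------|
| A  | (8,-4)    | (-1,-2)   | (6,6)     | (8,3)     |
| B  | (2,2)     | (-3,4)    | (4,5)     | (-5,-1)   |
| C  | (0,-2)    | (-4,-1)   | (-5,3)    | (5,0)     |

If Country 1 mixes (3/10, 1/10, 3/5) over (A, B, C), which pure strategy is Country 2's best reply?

C

Compute Country 2's expected payoff from each pure strategy against the given mix.
A: (3/10)·(-4) + (1/10)·2 + (3/5)·(-2) = -11/5
B: (3/10)·(-2) + (1/10)·4 + (3/5)·(-1) = -4/5
C: (3/10)·6 + (1/10)·5 + (3/5)·3 = 41/10
D: (3/10)·3 + (1/10)·(-1) + (3/5)·0 = 4/5
Highest expected payoff is 41/10, from C.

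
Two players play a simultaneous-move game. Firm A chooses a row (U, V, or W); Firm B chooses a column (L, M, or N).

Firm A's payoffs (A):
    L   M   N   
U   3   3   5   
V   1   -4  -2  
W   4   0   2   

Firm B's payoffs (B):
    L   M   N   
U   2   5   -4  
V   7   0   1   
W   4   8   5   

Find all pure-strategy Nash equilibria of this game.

(U, M)

Find each player's best response to every opponent strategy; NE are the intersections.
Firm A's best responses — vs L: W (payoff 4); vs M: U (payoff 3); vs N: U (payoff 5).
Firm B's best responses — vs U: M (payoff 5); vs V: L (payoff 7); vs W: M (payoff 8).
The only mutual best response is (U, M); neither player gains by switching there.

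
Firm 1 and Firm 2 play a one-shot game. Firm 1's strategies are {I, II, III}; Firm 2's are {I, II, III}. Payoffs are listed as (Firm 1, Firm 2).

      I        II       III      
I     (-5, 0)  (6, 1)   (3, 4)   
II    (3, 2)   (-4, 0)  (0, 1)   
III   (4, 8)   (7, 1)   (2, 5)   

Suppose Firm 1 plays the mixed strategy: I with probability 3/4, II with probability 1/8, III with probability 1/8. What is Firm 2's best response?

III

Firm 2's best reply maximizes expected payoff against the mix.
I: (3/4)·0 + (1/8)·2 + (1/8)·8 = 5/4
II: (3/4)·1 + (1/8)·0 + (1/8)·1 = 7/8
III: (3/4)·4 + (1/8)·1 + (1/8)·5 = 15/4
Highest expected payoff is 15/4, from III.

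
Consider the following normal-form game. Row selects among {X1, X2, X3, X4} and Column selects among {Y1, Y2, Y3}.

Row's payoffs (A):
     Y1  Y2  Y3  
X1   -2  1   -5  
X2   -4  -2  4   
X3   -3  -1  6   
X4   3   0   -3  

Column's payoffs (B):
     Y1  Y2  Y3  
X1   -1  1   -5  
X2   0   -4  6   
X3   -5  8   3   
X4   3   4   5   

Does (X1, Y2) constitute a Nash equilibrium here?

Yes

Holding Column at Y2: Row gets 1 from X1, versus -2 from X2, -1 from X3, 0 from X4. No profitable deviation for Row.
Holding Row at X1: Column gets 1 from Y2, versus -1 from Y1, -5 from Y3. No profitable deviation for Column either.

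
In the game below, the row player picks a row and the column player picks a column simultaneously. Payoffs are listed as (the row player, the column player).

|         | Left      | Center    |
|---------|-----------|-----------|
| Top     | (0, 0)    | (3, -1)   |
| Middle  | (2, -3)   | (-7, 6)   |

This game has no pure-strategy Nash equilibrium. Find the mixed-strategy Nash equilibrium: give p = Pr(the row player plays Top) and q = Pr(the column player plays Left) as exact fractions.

p = 9/10, q = 5/6

In a mixed NE each player is indifferent between their pure strategies, so the opponent's mix sets the indifference.
The column player indifferent between Left and Center: p·0 + (1−p)·(-3) = p·(-1) + (1−p)·6 ⟹ (-3) + 3p = 6 + (-7)p ⟹ p = 9/10.
The row player indifferent between Top and Middle: q·0 + (1−q)·3 = q·2 + (1−q)·(-7) ⟹ 3 + (-3)q = (-7) + 9q ⟹ q = 5/6.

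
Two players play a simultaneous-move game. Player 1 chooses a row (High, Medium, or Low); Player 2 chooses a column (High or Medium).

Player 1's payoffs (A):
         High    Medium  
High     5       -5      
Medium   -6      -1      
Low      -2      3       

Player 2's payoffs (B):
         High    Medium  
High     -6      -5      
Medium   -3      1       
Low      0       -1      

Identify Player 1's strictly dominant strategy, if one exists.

A strategy is strictly dominant if it gives Player 1 a strictly higher payoff than every other strategy, against every choice by the opponent.
High is not dominant: against Medium, Medium gives -1 > -5.
Medium is not dominant: against High, High gives 5 > -6.
Low is not dominant: against High, High gives 5 > -2.
No single strategy is best against every opponent action.

None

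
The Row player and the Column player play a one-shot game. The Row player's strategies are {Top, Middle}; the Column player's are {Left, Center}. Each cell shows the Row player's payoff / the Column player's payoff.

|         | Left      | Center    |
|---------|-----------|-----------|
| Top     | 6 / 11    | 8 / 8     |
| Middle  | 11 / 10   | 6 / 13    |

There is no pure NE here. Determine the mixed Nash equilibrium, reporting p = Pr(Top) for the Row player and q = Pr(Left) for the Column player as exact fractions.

p = 1/2, q = 2/7

Each player's mixing probability is pinned down by making the *other* player indifferent.
The Column player indifferent between Left and Center: p·11 + (1−p)·10 = p·8 + (1−p)·13 ⟹ 10 + 1p = 13 + (-5)p ⟹ p = 1/2.
The Row player indifferent between Top and Middle: q·6 + (1−q)·8 = q·11 + (1−q)·6 ⟹ 8 + (-2)q = 6 + 5q ⟹ q = 2/7.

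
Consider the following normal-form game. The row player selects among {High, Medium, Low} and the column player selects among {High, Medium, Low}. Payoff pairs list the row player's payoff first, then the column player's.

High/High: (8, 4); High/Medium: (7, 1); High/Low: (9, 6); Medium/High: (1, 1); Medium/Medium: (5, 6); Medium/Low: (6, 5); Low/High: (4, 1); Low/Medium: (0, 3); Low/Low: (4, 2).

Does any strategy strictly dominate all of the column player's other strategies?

No strictly dominant strategy

A strategy is strictly dominant if it gives the column player a strictly higher payoff than every other strategy, against every choice by the opponent.
High is not dominant: against High, Low gives 6 > 4.
Medium is not dominant: against High, High gives 4 > 1.
Low is not dominant: against Medium, Medium gives 6 > 5.
No single strategy is best against every opponent action.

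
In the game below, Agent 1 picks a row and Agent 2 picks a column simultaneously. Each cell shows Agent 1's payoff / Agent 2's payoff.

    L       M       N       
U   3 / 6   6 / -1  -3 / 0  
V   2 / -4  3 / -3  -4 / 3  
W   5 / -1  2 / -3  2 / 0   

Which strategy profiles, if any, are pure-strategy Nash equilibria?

A profile is a Nash equilibrium when each player is best-responding to the other.
Agent 1's best responses — vs L: W (payoff 5); vs M: U (payoff 6); vs N: W (payoff 2).
Agent 2's best responses — vs U: L (payoff 6); vs V: N (payoff 3); vs W: N (payoff 0).
The only mutual best response is (W, N); neither player gains by switching there.

(W, N)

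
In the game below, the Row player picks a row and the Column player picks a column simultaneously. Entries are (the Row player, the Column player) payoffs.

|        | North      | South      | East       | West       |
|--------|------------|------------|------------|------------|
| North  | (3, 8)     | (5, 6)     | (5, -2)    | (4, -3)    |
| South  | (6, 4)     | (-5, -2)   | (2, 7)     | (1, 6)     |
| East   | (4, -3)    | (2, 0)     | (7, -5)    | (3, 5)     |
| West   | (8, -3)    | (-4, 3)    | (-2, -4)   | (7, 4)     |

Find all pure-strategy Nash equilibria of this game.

(West, West)

Check mutual best responses: a cell is a NE iff neither player can gain by unilaterally deviating.
The Row player's best responses — vs North: West (payoff 8); vs South: North (payoff 5); vs East: East (payoff 7); vs West: West (payoff 7).
The Column player's best responses — vs North: North (payoff 8); vs South: East (payoff 7); vs East: West (payoff 5); vs West: West (payoff 4).
The only mutual best response is (West, West); neither player gains by switching there.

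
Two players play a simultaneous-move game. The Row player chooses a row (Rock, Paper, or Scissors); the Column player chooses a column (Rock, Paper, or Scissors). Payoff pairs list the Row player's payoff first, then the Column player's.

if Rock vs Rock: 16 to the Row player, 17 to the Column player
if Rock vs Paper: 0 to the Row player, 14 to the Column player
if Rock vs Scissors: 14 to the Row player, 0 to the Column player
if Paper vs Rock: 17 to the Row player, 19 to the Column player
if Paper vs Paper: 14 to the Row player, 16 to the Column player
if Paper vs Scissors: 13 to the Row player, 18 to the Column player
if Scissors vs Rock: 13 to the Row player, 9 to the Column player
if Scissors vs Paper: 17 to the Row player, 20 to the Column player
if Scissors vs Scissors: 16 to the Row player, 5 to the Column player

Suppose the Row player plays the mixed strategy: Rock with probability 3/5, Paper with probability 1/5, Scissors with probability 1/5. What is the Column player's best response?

Rock

Compute the Column player's expected payoff from each pure strategy against the given mix.
Rock: (3/5)·17 + (1/5)·19 + (1/5)·9 = 79/5
Paper: (3/5)·14 + (1/5)·16 + (1/5)·20 = 78/5
Scissors: (3/5)·0 + (1/5)·18 + (1/5)·5 = 23/5
Highest expected payoff is 79/5, from Rock.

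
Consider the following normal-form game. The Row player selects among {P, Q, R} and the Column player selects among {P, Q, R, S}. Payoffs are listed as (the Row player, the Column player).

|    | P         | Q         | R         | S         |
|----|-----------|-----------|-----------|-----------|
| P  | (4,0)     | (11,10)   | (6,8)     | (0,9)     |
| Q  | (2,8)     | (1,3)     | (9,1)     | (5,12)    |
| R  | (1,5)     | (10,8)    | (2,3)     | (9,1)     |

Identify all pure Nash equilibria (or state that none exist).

(P, Q)

Find each player's best response to every opponent strategy; NE are the intersections.
The Row player's best responses — vs P: P (payoff 4); vs Q: P (payoff 11); vs R: Q (payoff 9); vs S: R (payoff 9).
The Column player's best responses — vs P: Q (payoff 10); vs Q: S (payoff 12); vs R: Q (payoff 8).
The only mutual best response is (P, Q); neither player gains by switching there.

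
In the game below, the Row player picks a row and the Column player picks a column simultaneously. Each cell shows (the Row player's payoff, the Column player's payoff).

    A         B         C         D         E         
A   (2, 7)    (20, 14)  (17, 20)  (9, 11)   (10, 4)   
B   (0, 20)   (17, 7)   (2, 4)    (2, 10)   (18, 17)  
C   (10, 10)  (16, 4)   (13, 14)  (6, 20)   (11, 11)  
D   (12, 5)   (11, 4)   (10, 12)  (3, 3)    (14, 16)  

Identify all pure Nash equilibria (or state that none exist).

A profile is a Nash equilibrium when each player is best-responding to the other.
The Row player's best responses — vs A: D (payoff 12); vs B: A (payoff 20); vs C: A (payoff 17); vs D: A (payoff 9); vs E: B (payoff 18).
The Column player's best responses — vs A: C (payoff 20); vs B: A (payoff 20); vs C: D (payoff 20); vs D: E (payoff 16).
The only mutual best response is (A, C); neither player gains by switching there.

(A, C)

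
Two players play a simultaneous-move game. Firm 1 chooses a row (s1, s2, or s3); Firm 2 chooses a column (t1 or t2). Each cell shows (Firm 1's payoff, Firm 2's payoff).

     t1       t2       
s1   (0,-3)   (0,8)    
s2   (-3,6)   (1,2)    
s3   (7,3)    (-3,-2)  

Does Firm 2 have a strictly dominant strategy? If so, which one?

A strategy is strictly dominant if it gives Firm 2 a strictly higher payoff than every other strategy, against every choice by the opponent.
t1 is not dominant: against s1, t2 gives 8 > -3.
t2 is not dominant: against s2, t1 gives 6 > 2.
No single strategy is best against every opponent action.

None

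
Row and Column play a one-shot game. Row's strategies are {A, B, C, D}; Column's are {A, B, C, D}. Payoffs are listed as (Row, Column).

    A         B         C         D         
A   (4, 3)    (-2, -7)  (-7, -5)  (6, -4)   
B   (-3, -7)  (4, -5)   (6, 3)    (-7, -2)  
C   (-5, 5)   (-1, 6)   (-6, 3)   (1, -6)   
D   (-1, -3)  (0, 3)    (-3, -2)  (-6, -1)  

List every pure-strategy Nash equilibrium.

(A, A) and (B, C)

A profile is a Nash equilibrium when each player is best-responding to the other.
Row's best responses — vs A: A (payoff 4); vs B: B (payoff 4); vs C: B (payoff 6); vs D: A (payoff 6).
Column's best responses — vs A: A (payoff 3); vs B: C (payoff 3); vs C: B (payoff 6); vs D: B (payoff 3).
Mutual best responses occur at (A, A) and (B, C); at each, neither player gains by switching.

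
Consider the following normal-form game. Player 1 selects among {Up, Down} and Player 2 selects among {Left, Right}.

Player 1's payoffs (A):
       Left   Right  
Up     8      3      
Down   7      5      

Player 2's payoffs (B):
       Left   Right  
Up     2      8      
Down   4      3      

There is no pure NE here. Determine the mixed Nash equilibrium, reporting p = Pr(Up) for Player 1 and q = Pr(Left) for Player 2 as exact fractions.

p = 1/7, q = 2/3

In a mixed NE each player is indifferent between their pure strategies, so the opponent's mix sets the indifference.
Player 2 indifferent between Left and Right: p·2 + (1−p)·4 = p·8 + (1−p)·3 ⟹ 4 + (-2)p = 3 + 5p ⟹ p = 1/7.
Player 1 indifferent between Up and Down: q·8 + (1−q)·3 = q·7 + (1−q)·5 ⟹ 3 + 5q = 5 + 2q ⟹ q = 2/3.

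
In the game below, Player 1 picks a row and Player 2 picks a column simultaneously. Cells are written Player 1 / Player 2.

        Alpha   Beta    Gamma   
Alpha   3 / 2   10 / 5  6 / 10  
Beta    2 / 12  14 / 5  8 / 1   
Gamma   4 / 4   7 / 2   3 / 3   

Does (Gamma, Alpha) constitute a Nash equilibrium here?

Yes

Holding Player 2 at Alpha: Player 1 gets 4 from Gamma, versus 3 from Alpha, 2 from Beta. No profitable deviation for Player 1.
Holding Player 1 at Gamma: Player 2 gets 4 from Alpha, versus 2 from Beta, 3 from Gamma. No profitable deviation for Player 2 either.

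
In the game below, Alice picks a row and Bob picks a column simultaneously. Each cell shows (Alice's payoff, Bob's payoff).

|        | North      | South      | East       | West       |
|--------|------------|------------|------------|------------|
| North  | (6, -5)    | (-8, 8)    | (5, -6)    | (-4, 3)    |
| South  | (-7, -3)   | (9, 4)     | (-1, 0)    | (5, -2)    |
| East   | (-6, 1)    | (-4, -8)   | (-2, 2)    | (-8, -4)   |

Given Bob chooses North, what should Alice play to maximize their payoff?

North

With Bob fixed at North, Alice's payoffs are: North → 6, South → -7, East → -6.
The maximum is 6, achieved by North.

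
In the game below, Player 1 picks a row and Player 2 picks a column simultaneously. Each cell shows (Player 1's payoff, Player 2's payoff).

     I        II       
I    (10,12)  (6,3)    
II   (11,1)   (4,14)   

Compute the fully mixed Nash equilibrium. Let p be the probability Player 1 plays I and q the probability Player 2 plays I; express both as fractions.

Each player's mixing probability is pinned down by making the *other* player indifferent.
Player 2 indifferent between I and II: p·12 + (1−p)·1 = p·3 + (1−p)·14 ⟹ 1 + 11p = 14 + (-11)p ⟹ p = 13/22.
Player 1 indifferent between I and II: q·10 + (1−q)·6 = q·11 + (1−q)·4 ⟹ 6 + 4q = 4 + 7q ⟹ q = 2/3.

p = 13/22, q = 2/3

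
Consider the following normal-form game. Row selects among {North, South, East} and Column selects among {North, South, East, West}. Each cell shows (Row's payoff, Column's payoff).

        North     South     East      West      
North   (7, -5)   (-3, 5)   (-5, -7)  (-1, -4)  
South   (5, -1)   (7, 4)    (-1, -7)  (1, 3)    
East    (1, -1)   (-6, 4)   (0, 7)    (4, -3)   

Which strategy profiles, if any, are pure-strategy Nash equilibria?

(South, South) and (East, East)

Find each player's best response to every opponent strategy; NE are the intersections.
Row's best responses — vs North: North (payoff 7); vs South: South (payoff 7); vs East: East (payoff 0); vs West: East (payoff 4).
Column's best responses — vs North: South (payoff 5); vs South: South (payoff 4); vs East: East (payoff 7).
Mutual best responses occur at (South, South) and (East, East); at each, neither player gains by switching.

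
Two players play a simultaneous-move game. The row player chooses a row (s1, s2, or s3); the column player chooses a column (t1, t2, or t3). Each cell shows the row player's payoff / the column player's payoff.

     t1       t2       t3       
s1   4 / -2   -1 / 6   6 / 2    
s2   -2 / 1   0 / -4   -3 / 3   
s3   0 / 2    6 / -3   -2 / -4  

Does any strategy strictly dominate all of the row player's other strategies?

Check whether one of the row player's strategies beats all alternatives regardless of what the opponent does.
s1 is not dominant: against t2, s2 gives 0 > -1.
s2 is not dominant: against t1, s1 gives 4 > -2.
s3 is not dominant: against t1, s1 gives 4 > 0.
No single strategy is best against every opponent action.

None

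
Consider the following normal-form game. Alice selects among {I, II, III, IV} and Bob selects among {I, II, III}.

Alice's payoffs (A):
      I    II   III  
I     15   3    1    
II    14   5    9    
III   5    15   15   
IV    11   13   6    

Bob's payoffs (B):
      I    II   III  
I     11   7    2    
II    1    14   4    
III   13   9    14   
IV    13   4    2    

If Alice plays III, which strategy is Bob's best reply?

With Alice fixed at III, Bob's payoffs are: I → 13, II → 9, III → 14.
The maximum is 14, achieved by III.

III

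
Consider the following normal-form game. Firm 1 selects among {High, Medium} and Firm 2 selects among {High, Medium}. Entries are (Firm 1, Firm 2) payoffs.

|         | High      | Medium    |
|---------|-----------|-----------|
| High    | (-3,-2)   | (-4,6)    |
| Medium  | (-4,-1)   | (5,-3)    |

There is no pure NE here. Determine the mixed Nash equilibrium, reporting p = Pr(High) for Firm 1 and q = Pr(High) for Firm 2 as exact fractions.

In a mixed NE each player is indifferent between their pure strategies, so the opponent's mix sets the indifference.
Firm 2 indifferent between High and Medium: p·(-2) + (1−p)·(-1) = p·6 + (1−p)·(-3) ⟹ (-1) + (-1)p = (-3) + 9p ⟹ p = 1/5.
Firm 1 indifferent between High and Medium: q·(-3) + (1−q)·(-4) = q·(-4) + (1−q)·5 ⟹ (-4) + 1q = 5 + (-9)q ⟹ q = 9/10.

p = 1/5, q = 9/10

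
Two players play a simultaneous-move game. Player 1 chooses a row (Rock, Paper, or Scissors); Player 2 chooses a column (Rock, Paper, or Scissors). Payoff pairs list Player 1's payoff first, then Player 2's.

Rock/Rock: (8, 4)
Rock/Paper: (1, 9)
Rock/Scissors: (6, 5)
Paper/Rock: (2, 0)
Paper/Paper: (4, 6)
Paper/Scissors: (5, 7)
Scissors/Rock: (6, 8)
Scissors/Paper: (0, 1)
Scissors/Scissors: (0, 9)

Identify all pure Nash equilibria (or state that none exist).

No pure-strategy Nash equilibrium

A profile is a Nash equilibrium when each player is best-responding to the other.
Player 1's best responses — vs Rock: Rock (payoff 8); vs Paper: Paper (payoff 4); vs Scissors: Rock (payoff 6).
Player 2's best responses — vs Rock: Paper (payoff 9); vs Paper: Scissors (payoff 7); vs Scissors: Scissors (payoff 9).
No cell has both players best-responding. For instance, Player 1's best reply to Paper is Paper, but against Paper Player 2 prefers Scissors over Paper.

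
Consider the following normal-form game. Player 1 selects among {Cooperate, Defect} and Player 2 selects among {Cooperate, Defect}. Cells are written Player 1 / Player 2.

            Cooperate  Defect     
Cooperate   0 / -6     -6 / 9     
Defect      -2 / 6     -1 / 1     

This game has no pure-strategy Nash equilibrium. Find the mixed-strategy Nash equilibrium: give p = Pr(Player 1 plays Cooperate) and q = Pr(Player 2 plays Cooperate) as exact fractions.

p = 1/4, q = 5/7

Each player's mixing probability is pinned down by making the *other* player indifferent.
Player 2 indifferent between Cooperate and Defect: p·(-6) + (1−p)·6 = p·9 + (1−p)·1 ⟹ 6 + (-12)p = 1 + 8p ⟹ p = 1/4.
Player 1 indifferent between Cooperate and Defect: q·0 + (1−q)·(-6) = q·(-2) + (1−q)·(-1) ⟹ (-6) + 6q = (-1) + (-1)q ⟹ q = 5/7.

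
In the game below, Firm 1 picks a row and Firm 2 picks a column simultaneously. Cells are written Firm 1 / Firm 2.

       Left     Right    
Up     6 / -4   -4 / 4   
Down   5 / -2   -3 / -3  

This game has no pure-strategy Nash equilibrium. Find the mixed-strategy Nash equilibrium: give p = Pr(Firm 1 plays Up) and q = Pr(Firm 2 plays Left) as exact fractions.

Each player's mixing probability is pinned down by making the *other* player indifferent.
Firm 2 indifferent between Left and Right: p·(-4) + (1−p)·(-2) = p·4 + (1−p)·(-3) ⟹ (-2) + (-2)p = (-3) + 7p ⟹ p = 1/9.
Firm 1 indifferent between Up and Down: q·6 + (1−q)·(-4) = q·5 + (1−q)·(-3) ⟹ (-4) + 10q = (-3) + 8q ⟹ q = 1/2.

p = 1/9, q = 1/2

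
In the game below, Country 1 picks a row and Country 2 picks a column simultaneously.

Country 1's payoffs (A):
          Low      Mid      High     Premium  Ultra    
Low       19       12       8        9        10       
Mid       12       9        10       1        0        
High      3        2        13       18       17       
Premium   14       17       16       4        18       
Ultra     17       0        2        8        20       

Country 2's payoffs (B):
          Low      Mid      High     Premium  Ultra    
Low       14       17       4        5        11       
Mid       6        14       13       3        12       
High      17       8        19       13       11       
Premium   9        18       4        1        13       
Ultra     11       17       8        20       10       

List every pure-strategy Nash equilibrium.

(Premium, Mid)

Find each player's best response to every opponent strategy; NE are the intersections.
Country 1's best responses — vs Low: Low (payoff 19); vs Mid: Premium (payoff 17); vs High: Premium (payoff 16); vs Premium: High (payoff 18); vs Ultra: Ultra (payoff 20).
Country 2's best responses — vs Low: Mid (payoff 17); vs Mid: Mid (payoff 14); vs High: High (payoff 19); vs Premium: Mid (payoff 18); vs Ultra: Premium (payoff 20).
The only mutual best response is (Premium, Mid); neither player gains by switching there.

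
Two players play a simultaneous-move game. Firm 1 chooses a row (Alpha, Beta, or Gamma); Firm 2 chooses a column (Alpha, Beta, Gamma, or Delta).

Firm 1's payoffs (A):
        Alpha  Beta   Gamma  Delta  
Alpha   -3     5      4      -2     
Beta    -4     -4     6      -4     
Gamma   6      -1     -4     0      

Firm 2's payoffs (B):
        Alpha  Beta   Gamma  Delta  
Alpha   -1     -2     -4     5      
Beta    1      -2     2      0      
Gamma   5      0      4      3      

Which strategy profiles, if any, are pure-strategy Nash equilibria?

Find each player's best response to every opponent strategy; NE are the intersections.
Firm 1's best responses — vs Alpha: Gamma (payoff 6); vs Beta: Alpha (payoff 5); vs Gamma: Beta (payoff 6); vs Delta: Gamma (payoff 0).
Firm 2's best responses — vs Alpha: Delta (payoff 5); vs Beta: Gamma (payoff 2); vs Gamma: Alpha (payoff 5).
Mutual best responses occur at (Beta, Gamma) and (Gamma, Alpha); at each, neither player gains by switching.

(Beta, Gamma) and (Gamma, Alpha)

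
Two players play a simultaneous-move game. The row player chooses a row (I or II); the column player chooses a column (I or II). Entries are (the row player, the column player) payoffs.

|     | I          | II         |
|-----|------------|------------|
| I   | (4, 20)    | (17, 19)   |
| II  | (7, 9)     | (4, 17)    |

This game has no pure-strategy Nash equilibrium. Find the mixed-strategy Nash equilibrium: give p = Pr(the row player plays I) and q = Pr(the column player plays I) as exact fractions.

Each player's mixing probability is pinned down by making the *other* player indifferent.
The column player indifferent between I and II: p·20 + (1−p)·9 = p·19 + (1−p)·17 ⟹ 9 + 11p = 17 + 2p ⟹ p = 8/9.
The row player indifferent between I and II: q·4 + (1−q)·17 = q·7 + (1−q)·4 ⟹ 17 + (-13)q = 4 + 3q ⟹ q = 13/16.

p = 8/9, q = 13/16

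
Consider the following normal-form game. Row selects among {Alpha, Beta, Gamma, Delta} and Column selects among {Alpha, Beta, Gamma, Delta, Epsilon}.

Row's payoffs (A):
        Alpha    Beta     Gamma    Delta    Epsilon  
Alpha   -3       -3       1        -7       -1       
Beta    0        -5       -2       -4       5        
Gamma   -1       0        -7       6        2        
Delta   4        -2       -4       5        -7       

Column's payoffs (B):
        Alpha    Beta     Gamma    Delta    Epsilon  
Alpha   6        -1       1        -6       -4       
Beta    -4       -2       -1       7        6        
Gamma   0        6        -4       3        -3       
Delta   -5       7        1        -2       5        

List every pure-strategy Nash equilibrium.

Find each player's best response to every opponent strategy; NE are the intersections.
Row's best responses — vs Alpha: Delta (payoff 4); vs Beta: Gamma (payoff 0); vs Gamma: Alpha (payoff 1); vs Delta: Gamma (payoff 6); vs Epsilon: Beta (payoff 5).
Column's best responses — vs Alpha: Alpha (payoff 6); vs Beta: Delta (payoff 7); vs Gamma: Beta (payoff 6); vs Delta: Beta (payoff 7).
The only mutual best response is (Gamma, Beta); neither player gains by switching there.

(Gamma, Beta)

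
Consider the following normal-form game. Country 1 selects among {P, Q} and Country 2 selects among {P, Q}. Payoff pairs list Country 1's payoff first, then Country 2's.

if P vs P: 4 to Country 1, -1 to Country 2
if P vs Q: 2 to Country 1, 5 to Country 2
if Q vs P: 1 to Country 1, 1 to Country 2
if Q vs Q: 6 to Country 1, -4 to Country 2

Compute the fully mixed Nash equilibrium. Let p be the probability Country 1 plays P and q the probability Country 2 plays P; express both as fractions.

p = 5/11, q = 4/7

Each player's mixing probability is pinned down by making the *other* player indifferent.
Country 2 indifferent between P and Q: p·(-1) + (1−p)·1 = p·5 + (1−p)·(-4) ⟹ 1 + (-2)p = (-4) + 9p ⟹ p = 5/11.
Country 1 indifferent between P and Q: q·4 + (1−q)·2 = q·1 + (1−q)·6 ⟹ 2 + 2q = 6 + (-5)q ⟹ q = 4/7.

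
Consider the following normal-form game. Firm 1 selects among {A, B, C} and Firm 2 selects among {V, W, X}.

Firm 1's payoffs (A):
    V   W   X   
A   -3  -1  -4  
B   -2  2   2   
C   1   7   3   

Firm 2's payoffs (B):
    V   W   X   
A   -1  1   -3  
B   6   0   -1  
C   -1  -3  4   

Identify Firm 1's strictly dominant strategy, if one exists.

C

Check whether one of Firm 1's strategies beats all alternatives regardless of what the opponent does.
C strictly dominates: vs V: 1 > each of {-3, -2}; vs W: 7 > each of {-1, 2}; vs X: 3 > each of {-4, 2}.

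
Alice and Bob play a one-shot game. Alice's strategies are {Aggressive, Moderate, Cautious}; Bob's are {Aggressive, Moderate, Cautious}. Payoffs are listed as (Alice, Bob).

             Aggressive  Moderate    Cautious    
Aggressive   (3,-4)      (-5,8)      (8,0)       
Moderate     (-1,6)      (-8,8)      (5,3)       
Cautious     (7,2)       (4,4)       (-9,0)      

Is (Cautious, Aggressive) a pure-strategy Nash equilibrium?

Holding Bob at Aggressive: Alice gets 7 from Cautious, versus 3 from Aggressive, -1 from Moderate. No profitable deviation for Alice.
Holding Alice at Cautious: Bob gets 2 from Aggressive but could get 4 by switching to Moderate. Bob has a profitable deviation.

No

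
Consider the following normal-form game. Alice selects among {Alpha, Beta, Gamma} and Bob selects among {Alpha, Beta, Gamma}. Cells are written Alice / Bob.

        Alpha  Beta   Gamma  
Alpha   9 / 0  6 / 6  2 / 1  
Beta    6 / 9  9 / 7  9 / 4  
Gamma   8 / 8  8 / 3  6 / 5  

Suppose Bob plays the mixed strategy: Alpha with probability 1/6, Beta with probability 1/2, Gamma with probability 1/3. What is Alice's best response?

Beta

Alice's best reply maximizes expected payoff against the mix.
Alpha: (1/6)·9 + (1/2)·6 + (1/3)·2 = 31/6
Beta: (1/6)·6 + (1/2)·9 + (1/3)·9 = 17/2
Gamma: (1/6)·8 + (1/2)·8 + (1/3)·6 = 22/3
Highest expected payoff is 17/2, from Beta.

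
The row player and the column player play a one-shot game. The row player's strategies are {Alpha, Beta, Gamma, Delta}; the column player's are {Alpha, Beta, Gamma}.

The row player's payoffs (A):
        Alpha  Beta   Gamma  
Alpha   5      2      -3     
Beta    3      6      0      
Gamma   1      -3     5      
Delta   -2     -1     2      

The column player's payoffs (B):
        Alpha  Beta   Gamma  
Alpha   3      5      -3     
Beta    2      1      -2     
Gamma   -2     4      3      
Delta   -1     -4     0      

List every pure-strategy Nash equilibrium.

There is no pure-strategy Nash equilibrium

Find each player's best response to every opponent strategy; NE are the intersections.
The row player's best responses — vs Alpha: Alpha (payoff 5); vs Beta: Beta (payoff 6); vs Gamma: Gamma (payoff 5).
The column player's best responses — vs Alpha: Beta (payoff 5); vs Beta: Alpha (payoff 2); vs Gamma: Beta (payoff 4); vs Delta: Gamma (payoff 0).
No cell has both players best-responding. For instance, the row player's best reply to Gamma is Gamma, but against Gamma the column player prefers Beta over Gamma.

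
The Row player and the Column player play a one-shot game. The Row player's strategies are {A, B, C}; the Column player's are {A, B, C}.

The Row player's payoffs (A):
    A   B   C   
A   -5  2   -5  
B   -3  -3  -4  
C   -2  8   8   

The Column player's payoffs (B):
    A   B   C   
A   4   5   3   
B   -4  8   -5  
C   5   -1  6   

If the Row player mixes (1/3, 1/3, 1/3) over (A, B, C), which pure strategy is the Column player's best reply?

B

The Column player's best reply maximizes expected payoff against the mix.
A: (1/3)·4 + (1/3)·(-4) + (1/3)·5 = 5/3
B: (1/3)·5 + (1/3)·8 + (1/3)·(-1) = 4
C: (1/3)·3 + (1/3)·(-5) + (1/3)·6 = 4/3
Highest expected payoff is 4, from B.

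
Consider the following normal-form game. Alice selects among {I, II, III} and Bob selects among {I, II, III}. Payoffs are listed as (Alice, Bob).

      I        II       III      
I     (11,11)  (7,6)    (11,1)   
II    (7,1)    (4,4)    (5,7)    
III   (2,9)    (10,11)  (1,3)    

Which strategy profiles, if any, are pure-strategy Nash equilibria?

A profile is a Nash equilibrium when each player is best-responding to the other.
Alice's best responses — vs I: I (payoff 11); vs II: III (payoff 10); vs III: I (payoff 11).
Bob's best responses — vs I: I (payoff 11); vs II: III (payoff 7); vs III: II (payoff 11).
Mutual best responses occur at (I, I) and (III, II); at each, neither player gains by switching.

(I, I) and (III, II)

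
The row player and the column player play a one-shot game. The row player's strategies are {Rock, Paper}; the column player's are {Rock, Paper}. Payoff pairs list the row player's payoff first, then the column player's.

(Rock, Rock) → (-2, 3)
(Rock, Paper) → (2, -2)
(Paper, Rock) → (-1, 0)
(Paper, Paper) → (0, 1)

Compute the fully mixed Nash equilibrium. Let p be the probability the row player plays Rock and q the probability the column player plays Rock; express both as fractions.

p = 1/6, q = 2/3

Each player's mixing probability is pinned down by making the *other* player indifferent.
The column player indifferent between Rock and Paper: p·3 + (1−p)·0 = p·(-2) + (1−p)·1 ⟹ 0 + 3p = 1 + (-3)p ⟹ p = 1/6.
The row player indifferent between Rock and Paper: q·(-2) + (1−q)·2 = q·(-1) + (1−q)·0 ⟹ 2 + (-4)q = 0 + (-1)q ⟹ q = 2/3.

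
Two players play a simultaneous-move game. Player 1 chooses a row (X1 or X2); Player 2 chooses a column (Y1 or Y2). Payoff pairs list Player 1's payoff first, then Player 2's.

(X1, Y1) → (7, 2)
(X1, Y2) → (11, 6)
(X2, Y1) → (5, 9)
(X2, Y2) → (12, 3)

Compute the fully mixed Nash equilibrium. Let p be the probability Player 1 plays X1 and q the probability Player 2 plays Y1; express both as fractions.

Each player's mixing probability is pinned down by making the *other* player indifferent.
Player 2 indifferent between Y1 and Y2: p·2 + (1−p)·9 = p·6 + (1−p)·3 ⟹ 9 + (-7)p = 3 + 3p ⟹ p = 3/5.
Player 1 indifferent between X1 and X2: q·7 + (1−q)·11 = q·5 + (1−q)·12 ⟹ 11 + (-4)q = 12 + (-7)q ⟹ q = 1/3.

p = 3/5, q = 1/3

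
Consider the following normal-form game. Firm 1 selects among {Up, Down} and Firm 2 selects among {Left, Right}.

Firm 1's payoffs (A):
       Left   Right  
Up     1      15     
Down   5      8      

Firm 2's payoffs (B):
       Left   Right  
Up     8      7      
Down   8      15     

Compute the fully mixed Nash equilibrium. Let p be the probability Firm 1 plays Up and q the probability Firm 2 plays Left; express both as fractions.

p = 7/8, q = 7/11

In a mixed NE each player is indifferent between their pure strategies, so the opponent's mix sets the indifference.
Firm 2 indifferent between Left and Right: p·8 + (1−p)·8 = p·7 + (1−p)·15 ⟹ 8 + 0p = 15 + (-8)p ⟹ p = 7/8.
Firm 1 indifferent between Up and Down: q·1 + (1−q)·15 = q·5 + (1−q)·8 ⟹ 15 + (-14)q = 8 + (-3)q ⟹ q = 7/11.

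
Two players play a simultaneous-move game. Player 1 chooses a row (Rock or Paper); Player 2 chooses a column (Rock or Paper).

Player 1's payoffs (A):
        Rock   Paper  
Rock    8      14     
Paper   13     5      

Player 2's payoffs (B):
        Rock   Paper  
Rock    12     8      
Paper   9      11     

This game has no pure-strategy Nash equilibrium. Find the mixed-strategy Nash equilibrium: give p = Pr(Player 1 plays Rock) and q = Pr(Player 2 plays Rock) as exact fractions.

p = 1/3, q = 9/14

In a mixed NE each player is indifferent between their pure strategies, so the opponent's mix sets the indifference.
Player 2 indifferent between Rock and Paper: p·12 + (1−p)·9 = p·8 + (1−p)·11 ⟹ 9 + 3p = 11 + (-3)p ⟹ p = 1/3.
Player 1 indifferent between Rock and Paper: q·8 + (1−q)·14 = q·13 + (1−q)·5 ⟹ 14 + (-6)q = 5 + 8q ⟹ q = 9/14.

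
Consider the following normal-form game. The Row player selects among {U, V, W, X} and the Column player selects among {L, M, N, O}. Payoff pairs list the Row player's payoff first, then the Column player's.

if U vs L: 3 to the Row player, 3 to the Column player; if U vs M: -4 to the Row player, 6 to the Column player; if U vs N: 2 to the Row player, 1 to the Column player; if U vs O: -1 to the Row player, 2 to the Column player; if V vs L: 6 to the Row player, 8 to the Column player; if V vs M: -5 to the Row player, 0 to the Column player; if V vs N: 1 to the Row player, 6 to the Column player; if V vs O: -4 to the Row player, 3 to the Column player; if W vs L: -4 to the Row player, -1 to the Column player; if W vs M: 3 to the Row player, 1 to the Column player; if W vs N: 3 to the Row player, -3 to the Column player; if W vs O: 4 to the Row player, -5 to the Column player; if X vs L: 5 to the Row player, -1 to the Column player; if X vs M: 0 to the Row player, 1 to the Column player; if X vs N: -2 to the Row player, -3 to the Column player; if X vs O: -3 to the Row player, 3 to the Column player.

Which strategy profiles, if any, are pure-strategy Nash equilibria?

Check mutual best responses: a cell is a NE iff neither player can gain by unilaterally deviating.
The Row player's best responses — vs L: V (payoff 6); vs M: W (payoff 3); vs N: W (payoff 3); vs O: W (payoff 4).
The Column player's best responses — vs U: M (payoff 6); vs V: L (payoff 8); vs W: M (payoff 1); vs X: O (payoff 3).
Mutual best responses occur at (V, L) and (W, M); at each, neither player gains by switching.

(V, L) and (W, M)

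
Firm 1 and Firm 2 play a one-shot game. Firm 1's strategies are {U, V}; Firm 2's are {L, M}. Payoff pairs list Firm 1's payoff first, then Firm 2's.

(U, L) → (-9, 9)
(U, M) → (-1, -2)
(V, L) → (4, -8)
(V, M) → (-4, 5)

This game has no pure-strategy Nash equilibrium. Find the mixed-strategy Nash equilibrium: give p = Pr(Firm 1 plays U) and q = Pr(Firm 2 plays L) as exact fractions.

Each player's mixing probability is pinned down by making the *other* player indifferent.
Firm 2 indifferent between L and M: p·9 + (1−p)·(-8) = p·(-2) + (1−p)·5 ⟹ (-8) + 17p = 5 + (-7)p ⟹ p = 13/24.
Firm 1 indifferent between U and V: q·(-9) + (1−q)·(-1) = q·4 + (1−q)·(-4) ⟹ (-1) + (-8)q = (-4) + 8q ⟹ q = 3/16.

p = 13/24, q = 3/16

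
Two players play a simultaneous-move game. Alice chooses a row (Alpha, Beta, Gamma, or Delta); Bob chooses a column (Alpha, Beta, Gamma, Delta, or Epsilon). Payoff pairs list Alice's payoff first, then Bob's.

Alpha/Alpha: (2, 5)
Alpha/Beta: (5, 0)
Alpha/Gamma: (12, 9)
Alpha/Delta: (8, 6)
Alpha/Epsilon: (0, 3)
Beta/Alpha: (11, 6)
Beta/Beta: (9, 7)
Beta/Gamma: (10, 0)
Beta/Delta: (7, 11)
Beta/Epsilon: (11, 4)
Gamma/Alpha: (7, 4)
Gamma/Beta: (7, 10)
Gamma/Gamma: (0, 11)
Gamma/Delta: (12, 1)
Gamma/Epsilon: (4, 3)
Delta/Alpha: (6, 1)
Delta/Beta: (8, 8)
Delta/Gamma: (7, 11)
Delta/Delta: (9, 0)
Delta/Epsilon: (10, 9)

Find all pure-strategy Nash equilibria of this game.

Check mutual best responses: a cell is a NE iff neither player can gain by unilaterally deviating.
Alice's best responses — vs Alpha: Beta (payoff 11); vs Beta: Beta (payoff 9); vs Gamma: Alpha (payoff 12); vs Delta: Gamma (payoff 12); vs Epsilon: Beta (payoff 11).
Bob's best responses — vs Alpha: Gamma (payoff 9); vs Beta: Delta (payoff 11); vs Gamma: Gamma (payoff 11); vs Delta: Gamma (payoff 11).
The only mutual best response is (Alpha, Gamma); neither player gains by switching there.

(Alpha, Gamma)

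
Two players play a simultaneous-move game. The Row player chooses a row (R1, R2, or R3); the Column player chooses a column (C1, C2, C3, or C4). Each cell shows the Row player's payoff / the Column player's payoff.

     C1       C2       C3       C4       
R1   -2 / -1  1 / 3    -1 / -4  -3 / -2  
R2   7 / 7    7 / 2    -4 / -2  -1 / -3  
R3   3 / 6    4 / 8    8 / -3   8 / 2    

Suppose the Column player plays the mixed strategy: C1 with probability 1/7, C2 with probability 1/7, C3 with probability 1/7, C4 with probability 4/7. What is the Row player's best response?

R3

Compute the Row player's expected payoff from each pure strategy against the given mix.
R1: (1/7)·(-2) + (1/7)·1 + (1/7)·(-1) + (4/7)·(-3) = -2
R2: (1/7)·7 + (1/7)·7 + (1/7)·(-4) + (4/7)·(-1) = 6/7
R3: (1/7)·3 + (1/7)·4 + (1/7)·8 + (4/7)·8 = 47/7
Highest expected payoff is 47/7, from R3.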